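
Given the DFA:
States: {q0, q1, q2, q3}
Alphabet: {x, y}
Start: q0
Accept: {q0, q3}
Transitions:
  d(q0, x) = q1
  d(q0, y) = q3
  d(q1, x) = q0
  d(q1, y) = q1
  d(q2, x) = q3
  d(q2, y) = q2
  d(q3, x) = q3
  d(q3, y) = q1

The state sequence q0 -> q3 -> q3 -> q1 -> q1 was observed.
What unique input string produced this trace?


Trace back each transition to find the symbol:
  q0 --[y]--> q3
  q3 --[x]--> q3
  q3 --[y]--> q1
  q1 --[y]--> q1

"yxyy"


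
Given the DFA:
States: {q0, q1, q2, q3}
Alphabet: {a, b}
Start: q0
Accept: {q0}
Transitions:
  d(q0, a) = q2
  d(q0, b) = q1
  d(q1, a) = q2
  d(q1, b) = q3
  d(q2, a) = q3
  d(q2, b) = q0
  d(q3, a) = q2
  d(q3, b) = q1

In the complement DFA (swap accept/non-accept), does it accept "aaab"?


Trace: q0 -> q2 -> q3 -> q2 -> q0
Final: q0
Original accept: {q0}
Complement: q0 is in original accept

No, complement rejects (original accepts)


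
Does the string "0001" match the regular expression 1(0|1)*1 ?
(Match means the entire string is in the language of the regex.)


|string| = 4; first = '0'; last = '1'

No, "0001" does not match 1(0|1)*1


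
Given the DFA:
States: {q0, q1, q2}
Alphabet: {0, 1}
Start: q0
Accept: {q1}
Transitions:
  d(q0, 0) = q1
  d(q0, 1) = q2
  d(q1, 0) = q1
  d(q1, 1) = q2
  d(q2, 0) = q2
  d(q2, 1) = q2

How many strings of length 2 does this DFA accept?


Enumerating all length-2 strings:
  "00" -> q1 [accept]
  "01" -> q2 [reject]
  "10" -> q2 [reject]
  "11" -> q2 [reject]

1 out of 4


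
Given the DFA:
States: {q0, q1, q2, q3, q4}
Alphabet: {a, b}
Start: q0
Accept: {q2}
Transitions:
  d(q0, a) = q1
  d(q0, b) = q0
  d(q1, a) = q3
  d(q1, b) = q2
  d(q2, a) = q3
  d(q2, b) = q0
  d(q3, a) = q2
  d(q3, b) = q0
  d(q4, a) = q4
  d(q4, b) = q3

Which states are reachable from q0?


BFS from q0:
  layer 0: {q0}
  layer 1: {q1}
  layer 2: {q2, q3}

{q0, q1, q2, q3}


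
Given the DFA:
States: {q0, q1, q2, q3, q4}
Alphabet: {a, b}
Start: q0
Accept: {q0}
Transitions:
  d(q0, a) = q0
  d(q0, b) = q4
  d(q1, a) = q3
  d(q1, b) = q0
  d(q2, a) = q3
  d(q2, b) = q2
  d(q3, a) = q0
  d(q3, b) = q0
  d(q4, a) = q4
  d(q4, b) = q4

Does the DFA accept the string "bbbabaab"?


Trace: q0 -> q4 -> q4 -> q4 -> q4 -> q4 -> q4 -> q4 -> q4
Final state: q4
Accept states: {q0}

No, rejected (final state q4 is not an accept state)


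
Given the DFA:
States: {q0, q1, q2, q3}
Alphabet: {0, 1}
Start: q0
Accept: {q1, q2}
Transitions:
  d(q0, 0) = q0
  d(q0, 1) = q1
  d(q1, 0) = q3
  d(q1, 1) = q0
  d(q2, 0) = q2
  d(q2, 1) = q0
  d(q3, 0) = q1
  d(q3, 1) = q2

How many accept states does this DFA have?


Accept states listed: {q1, q2}
Counting: q1(1) q2(2)

2


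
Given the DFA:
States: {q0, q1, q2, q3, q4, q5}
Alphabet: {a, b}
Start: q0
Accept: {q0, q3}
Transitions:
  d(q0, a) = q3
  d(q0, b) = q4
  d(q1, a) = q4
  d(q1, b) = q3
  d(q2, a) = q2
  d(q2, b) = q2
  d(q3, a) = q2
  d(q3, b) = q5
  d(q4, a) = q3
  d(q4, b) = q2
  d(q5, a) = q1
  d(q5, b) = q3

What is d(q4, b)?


Looking up transition d(q4, b)

q2


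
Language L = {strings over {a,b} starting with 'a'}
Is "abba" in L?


first symbol = 'a'

Yes, "abba" is in L


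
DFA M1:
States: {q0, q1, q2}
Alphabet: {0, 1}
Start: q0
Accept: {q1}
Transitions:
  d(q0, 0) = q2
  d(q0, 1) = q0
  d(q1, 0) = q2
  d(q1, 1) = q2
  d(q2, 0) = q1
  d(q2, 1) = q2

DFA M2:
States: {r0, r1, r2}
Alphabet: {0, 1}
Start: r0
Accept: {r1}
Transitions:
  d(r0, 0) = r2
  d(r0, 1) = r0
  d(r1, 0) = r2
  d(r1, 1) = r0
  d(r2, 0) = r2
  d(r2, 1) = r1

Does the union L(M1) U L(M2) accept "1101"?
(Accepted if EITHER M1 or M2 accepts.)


M1: final=q2 accepted=False
M2: final=r1 accepted=True

Yes, union accepts


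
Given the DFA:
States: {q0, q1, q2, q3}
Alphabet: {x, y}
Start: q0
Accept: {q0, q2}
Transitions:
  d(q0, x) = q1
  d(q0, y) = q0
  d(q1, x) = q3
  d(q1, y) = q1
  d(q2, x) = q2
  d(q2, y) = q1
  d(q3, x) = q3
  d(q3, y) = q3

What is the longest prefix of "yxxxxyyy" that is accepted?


Run the DFA, marking each prefix where the state is accepting:
  "" -> q0 [accept]
  "y" -> q0 [accept]
  "yx" -> q1 [reject]
  "yxx" -> q3 [reject]
  "yxxx" -> q3 [reject]
  "yxxxx" -> q3 [reject]
  "yxxxxy" -> q3 [reject]
  "yxxxxyy" -> q3 [reject]
  "yxxxxyyy" -> q3 [reject]

"y"


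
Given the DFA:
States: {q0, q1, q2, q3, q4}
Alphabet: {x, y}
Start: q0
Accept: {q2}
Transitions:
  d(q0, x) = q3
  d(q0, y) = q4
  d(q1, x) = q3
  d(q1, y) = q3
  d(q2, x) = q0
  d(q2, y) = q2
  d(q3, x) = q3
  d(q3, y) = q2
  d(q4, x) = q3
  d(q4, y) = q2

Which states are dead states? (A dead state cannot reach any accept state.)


Forward reachability from each state:
  q0 -> reaches accept state q2 (live)
  q1 -> reaches accept state q2 (live)
  q2 -> reaches accept state q2 (live)
  q3 -> reaches accept state q2 (live)
  q4 -> reaches accept state q2 (live)

None (all states can reach an accept state)


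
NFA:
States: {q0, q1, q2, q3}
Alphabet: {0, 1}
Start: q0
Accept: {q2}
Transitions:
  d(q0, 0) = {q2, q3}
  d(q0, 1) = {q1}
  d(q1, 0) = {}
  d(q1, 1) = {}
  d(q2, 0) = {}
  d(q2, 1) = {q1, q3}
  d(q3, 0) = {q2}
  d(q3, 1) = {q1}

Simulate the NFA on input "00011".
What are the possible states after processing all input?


Start: {q0}
  --0--> {q2, q3}
  --0--> {q2}
  --0--> {}
  --1--> {}
  --1--> {}

{} (empty set, no valid transitions)


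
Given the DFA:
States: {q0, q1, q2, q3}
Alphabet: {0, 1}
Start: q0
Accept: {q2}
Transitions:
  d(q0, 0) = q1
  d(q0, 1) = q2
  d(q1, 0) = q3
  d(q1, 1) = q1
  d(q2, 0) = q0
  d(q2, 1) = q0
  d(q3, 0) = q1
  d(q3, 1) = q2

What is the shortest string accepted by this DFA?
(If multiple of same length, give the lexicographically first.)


BFS by string length (lex-first path to each state shown):
  len 0: q0<-""
  len 1: q1<-"0", q2<-"1"
Found accept state at length 1.

"1"


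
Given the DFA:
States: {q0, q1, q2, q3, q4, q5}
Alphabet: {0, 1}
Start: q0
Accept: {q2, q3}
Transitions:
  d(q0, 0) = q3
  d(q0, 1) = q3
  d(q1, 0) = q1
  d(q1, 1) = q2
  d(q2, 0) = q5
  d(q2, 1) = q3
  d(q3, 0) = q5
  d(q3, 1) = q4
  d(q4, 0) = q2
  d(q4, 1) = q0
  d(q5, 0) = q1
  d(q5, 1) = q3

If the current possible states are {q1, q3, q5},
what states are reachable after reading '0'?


Apply transition on '0' from each current state:
  d(q1, 0) = q1
  d(q3, 0) = q5
  d(q5, 0) = q1

{q1, q5}


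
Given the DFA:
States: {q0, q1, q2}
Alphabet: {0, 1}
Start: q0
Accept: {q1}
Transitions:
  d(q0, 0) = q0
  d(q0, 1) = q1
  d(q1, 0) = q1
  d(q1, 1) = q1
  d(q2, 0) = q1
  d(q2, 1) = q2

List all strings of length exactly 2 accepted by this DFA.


All strings of length 2: 4 total
Accepted: 3

"01", "10", "11"


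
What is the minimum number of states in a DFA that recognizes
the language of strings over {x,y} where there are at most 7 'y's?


States: count = 0, 1, ..., 7 (all accepting; 8 states), plus a dead state for count > 7.
Total: 8 + 1 = 9.

9


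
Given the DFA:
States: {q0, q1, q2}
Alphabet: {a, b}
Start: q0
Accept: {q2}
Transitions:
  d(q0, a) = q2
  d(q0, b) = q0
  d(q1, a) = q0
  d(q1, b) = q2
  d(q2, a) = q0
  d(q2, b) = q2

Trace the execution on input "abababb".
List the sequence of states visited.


Input: abababb
d(q0, a) = q2
d(q2, b) = q2
d(q2, a) = q0
d(q0, b) = q0
d(q0, a) = q2
d(q2, b) = q2
d(q2, b) = q2


q0 -> q2 -> q2 -> q0 -> q0 -> q2 -> q2 -> q2


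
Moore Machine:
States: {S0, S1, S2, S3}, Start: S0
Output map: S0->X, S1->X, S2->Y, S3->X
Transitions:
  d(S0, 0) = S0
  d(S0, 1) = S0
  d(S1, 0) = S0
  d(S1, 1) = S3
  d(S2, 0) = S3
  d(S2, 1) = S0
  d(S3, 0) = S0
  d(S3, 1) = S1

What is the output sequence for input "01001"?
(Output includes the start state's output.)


Start: S0 (output X)
  --0--> S0 (output X)
  --1--> S0 (output X)
  --0--> S0 (output X)
  --0--> S0 (output X)
  --1--> S0 (output X)

"XXXXXX"


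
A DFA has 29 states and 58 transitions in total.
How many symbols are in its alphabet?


Each state has exactly one transition per symbol.
|alphabet| = transitions / states = 58 / 29 = 2

2


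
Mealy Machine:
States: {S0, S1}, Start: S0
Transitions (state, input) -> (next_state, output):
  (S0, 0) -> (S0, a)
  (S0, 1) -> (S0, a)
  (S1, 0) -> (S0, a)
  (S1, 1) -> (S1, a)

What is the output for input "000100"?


Step-by-step:
  (S0, 0) -> (S0, a)
  (S0, 0) -> (S0, a)
  (S0, 0) -> (S0, a)
  (S0, 1) -> (S0, a)
  (S0, 0) -> (S0, a)
  (S0, 0) -> (S0, a)

"aaaaaa"


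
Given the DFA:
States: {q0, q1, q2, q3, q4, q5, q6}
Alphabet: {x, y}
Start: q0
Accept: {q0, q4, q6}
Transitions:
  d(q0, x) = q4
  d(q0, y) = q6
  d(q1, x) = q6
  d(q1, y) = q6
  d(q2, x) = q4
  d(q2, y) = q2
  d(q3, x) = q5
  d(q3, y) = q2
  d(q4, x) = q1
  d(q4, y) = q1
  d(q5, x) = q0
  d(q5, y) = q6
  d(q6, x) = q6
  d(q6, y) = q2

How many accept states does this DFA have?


Accept states listed: {q0, q4, q6}
Counting: q0(1) q4(2) q6(3)

3


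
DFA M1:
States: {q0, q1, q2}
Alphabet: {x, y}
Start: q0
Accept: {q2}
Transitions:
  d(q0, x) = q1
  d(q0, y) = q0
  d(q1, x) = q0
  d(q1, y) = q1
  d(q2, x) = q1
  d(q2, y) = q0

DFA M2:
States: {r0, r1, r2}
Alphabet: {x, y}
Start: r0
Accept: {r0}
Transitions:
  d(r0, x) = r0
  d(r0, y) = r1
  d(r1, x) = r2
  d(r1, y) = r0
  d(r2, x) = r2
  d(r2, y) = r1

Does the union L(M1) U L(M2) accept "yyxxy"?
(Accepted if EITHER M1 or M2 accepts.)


M1: final=q0 accepted=False
M2: final=r1 accepted=False

No, union rejects (neither accepts)


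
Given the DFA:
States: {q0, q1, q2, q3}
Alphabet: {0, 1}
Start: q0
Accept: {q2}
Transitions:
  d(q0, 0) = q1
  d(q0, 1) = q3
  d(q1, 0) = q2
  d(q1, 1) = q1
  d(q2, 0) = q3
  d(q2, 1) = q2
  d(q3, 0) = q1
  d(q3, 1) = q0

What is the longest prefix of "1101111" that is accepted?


Run the DFA, marking each prefix where the state is accepting:
  "" -> q0 [reject]
  "1" -> q3 [reject]
  "11" -> q0 [reject]
  "110" -> q1 [reject]
  "1101" -> q1 [reject]
  "11011" -> q1 [reject]
  "110111" -> q1 [reject]
  "1101111" -> q1 [reject]

No prefix is accepted


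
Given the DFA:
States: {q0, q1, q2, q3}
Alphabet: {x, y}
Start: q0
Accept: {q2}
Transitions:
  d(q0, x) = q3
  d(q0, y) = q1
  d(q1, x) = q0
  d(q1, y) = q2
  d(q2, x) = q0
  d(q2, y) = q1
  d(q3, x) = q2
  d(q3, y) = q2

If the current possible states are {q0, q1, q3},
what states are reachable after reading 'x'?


Apply transition on 'x' from each current state:
  d(q0, x) = q3
  d(q1, x) = q0
  d(q3, x) = q2

{q0, q2, q3}


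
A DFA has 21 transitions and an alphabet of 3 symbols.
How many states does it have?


Each state has exactly one transition per symbol.
states = transitions / |alphabet| = 21 / 3 = 7

7


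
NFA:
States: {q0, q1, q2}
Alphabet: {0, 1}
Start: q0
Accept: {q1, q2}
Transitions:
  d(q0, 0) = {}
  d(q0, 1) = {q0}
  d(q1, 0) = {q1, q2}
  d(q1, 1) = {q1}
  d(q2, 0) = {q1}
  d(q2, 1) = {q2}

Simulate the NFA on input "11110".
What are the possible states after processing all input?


Start: {q0}
  --1--> {q0}
  --1--> {q0}
  --1--> {q0}
  --1--> {q0}
  --0--> {}

{} (empty set, no valid transitions)


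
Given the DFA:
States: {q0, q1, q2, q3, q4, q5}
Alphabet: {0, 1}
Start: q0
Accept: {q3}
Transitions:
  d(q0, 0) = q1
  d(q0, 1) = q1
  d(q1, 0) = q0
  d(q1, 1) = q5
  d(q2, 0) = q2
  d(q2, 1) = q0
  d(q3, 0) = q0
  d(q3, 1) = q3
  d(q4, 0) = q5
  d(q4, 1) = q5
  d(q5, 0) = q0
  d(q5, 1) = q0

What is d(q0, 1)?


Looking up transition d(q0, 1)

q1


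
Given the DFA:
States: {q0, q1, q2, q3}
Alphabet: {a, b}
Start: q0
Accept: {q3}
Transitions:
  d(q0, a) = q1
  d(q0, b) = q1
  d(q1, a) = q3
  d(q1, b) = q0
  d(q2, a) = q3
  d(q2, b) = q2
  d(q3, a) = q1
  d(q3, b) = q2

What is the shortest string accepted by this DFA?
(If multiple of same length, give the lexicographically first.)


BFS by string length (lex-first path to each state shown):
  len 0: q0<-""
  len 1: q1<-"a"
  len 2: q0<-"ab", q3<-"aa"
Found accept state at length 2.

"aa"


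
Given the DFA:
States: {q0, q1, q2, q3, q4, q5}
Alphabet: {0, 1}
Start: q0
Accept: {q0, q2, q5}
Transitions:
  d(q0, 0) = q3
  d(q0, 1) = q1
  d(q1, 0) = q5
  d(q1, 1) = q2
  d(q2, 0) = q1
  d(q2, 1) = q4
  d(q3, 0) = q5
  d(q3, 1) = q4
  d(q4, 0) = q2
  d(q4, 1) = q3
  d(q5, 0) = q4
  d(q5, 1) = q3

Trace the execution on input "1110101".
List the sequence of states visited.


Input: 1110101
d(q0, 1) = q1
d(q1, 1) = q2
d(q2, 1) = q4
d(q4, 0) = q2
d(q2, 1) = q4
d(q4, 0) = q2
d(q2, 1) = q4


q0 -> q1 -> q2 -> q4 -> q2 -> q4 -> q2 -> q4


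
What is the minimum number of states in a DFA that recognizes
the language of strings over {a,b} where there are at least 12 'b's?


States: count = 0, 1, ..., 11, and a final '>= 12' state.
Total: 12 + 1 = 13. Accept = '>= 12' state.

13


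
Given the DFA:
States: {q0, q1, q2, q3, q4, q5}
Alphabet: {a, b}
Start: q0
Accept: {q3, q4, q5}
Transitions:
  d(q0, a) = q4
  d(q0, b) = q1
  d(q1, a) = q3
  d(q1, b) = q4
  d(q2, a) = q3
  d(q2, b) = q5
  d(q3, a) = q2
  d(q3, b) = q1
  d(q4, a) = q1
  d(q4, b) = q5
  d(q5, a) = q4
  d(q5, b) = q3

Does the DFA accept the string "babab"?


Trace: q0 -> q1 -> q3 -> q1 -> q3 -> q1
Final state: q1
Accept states: {q3, q4, q5}

No, rejected (final state q1 is not an accept state)


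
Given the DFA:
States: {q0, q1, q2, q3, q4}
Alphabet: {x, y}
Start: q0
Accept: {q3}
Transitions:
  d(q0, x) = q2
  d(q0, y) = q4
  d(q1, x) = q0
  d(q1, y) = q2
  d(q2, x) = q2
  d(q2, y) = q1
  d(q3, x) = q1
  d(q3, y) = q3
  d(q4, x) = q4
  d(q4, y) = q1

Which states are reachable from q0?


BFS from q0:
  layer 0: {q0}
  layer 1: {q2, q4}
  layer 2: {q1}

{q0, q1, q2, q4}


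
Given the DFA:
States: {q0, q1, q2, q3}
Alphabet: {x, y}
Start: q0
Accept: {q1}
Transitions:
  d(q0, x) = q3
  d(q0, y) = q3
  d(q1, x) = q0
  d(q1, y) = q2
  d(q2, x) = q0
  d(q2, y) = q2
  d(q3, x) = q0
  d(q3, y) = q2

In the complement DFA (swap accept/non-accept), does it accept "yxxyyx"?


Trace: q0 -> q3 -> q0 -> q3 -> q2 -> q2 -> q0
Final: q0
Original accept: {q1}
Complement: q0 is not in original accept

Yes, complement accepts (original rejects)


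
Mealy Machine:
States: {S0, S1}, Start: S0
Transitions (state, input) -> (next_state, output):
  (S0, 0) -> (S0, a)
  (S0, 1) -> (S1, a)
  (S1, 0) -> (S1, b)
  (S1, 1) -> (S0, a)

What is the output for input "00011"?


Step-by-step:
  (S0, 0) -> (S0, a)
  (S0, 0) -> (S0, a)
  (S0, 0) -> (S0, a)
  (S0, 1) -> (S1, a)
  (S1, 1) -> (S0, a)

"aaaaa"


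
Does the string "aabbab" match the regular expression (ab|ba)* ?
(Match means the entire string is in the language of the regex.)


|string| = 6; first = 'a'; last = 'b'

No, "aabbab" does not match (ab|ba)*


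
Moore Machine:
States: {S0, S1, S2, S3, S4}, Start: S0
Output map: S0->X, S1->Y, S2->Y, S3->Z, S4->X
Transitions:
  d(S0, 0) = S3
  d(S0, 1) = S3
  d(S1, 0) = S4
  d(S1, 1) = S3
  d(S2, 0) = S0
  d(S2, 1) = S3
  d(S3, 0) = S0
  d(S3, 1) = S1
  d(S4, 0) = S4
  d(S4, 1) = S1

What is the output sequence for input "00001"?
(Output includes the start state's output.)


Start: S0 (output X)
  --0--> S3 (output Z)
  --0--> S0 (output X)
  --0--> S3 (output Z)
  --0--> S0 (output X)
  --1--> S3 (output Z)

"XZXZXZ"


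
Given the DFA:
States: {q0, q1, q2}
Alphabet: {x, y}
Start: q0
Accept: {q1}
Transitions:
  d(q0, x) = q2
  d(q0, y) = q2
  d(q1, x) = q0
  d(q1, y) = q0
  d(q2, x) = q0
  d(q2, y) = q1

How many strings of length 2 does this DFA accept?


Enumerating all length-2 strings:
  "xx" -> q0 [reject]
  "xy" -> q1 [accept]
  "yx" -> q0 [reject]
  "yy" -> q1 [accept]

2 out of 4


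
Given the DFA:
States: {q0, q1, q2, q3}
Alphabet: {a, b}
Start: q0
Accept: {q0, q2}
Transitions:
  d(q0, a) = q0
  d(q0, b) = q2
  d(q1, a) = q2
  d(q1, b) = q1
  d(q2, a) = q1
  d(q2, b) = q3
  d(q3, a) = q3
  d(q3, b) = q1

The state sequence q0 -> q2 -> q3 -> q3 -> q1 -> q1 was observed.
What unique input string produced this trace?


Trace back each transition to find the symbol:
  q0 --[b]--> q2
  q2 --[b]--> q3
  q3 --[a]--> q3
  q3 --[b]--> q1
  q1 --[b]--> q1

"bbabb"


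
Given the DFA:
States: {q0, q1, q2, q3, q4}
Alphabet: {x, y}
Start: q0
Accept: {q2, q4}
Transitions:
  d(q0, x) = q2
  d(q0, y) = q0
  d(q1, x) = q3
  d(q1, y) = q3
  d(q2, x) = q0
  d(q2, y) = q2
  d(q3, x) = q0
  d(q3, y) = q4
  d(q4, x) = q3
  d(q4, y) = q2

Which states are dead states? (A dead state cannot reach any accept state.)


Forward reachability from each state:
  q0 -> reaches accept state q2 (live)
  q1 -> reaches accept state q2 (live)
  q2 -> reaches accept state q2 (live)
  q3 -> reaches accept state q2 (live)
  q4 -> reaches accept state q2 (live)

None (all states can reach an accept state)


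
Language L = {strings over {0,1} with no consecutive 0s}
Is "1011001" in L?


'00' occurs at index 4

No, "1011001" is not in L


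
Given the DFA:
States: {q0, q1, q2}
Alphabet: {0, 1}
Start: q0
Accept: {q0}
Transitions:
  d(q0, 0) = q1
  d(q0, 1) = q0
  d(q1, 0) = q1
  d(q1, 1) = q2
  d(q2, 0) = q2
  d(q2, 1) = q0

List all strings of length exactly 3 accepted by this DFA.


All strings of length 3: 8 total
Accepted: 2

"011", "111"


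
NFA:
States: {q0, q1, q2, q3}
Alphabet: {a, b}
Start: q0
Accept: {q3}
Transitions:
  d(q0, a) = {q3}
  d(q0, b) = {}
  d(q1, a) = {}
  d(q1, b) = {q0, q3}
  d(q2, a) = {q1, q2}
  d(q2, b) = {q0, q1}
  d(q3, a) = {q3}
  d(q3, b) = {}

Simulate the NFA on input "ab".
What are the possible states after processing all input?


Start: {q0}
  --a--> {q3}
  --b--> {}

{} (empty set, no valid transitions)


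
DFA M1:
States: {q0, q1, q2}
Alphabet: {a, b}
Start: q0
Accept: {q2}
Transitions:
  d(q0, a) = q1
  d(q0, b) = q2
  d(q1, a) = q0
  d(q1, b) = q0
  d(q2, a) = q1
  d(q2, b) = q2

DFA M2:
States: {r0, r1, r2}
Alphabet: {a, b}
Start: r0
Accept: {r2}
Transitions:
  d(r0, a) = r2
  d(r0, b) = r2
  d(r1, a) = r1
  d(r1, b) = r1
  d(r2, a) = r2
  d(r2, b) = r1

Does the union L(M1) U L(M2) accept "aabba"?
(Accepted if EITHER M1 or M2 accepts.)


M1: final=q1 accepted=False
M2: final=r1 accepted=False

No, union rejects (neither accepts)


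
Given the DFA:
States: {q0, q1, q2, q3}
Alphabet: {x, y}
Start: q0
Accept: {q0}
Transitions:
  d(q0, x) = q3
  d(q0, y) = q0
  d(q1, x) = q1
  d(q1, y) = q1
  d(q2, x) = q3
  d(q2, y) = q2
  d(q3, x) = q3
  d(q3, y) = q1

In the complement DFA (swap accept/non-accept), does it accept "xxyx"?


Trace: q0 -> q3 -> q3 -> q1 -> q1
Final: q1
Original accept: {q0}
Complement: q1 is not in original accept

Yes, complement accepts (original rejects)


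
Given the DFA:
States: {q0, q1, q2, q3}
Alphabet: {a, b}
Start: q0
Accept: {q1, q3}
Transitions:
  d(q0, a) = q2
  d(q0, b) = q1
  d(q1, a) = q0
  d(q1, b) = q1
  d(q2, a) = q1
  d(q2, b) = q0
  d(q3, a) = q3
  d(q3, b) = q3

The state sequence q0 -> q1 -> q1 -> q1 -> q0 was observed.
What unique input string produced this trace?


Trace back each transition to find the symbol:
  q0 --[b]--> q1
  q1 --[b]--> q1
  q1 --[b]--> q1
  q1 --[a]--> q0

"bbba"


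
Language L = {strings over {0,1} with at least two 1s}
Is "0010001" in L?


count('1') = 2

Yes, "0010001" is in L


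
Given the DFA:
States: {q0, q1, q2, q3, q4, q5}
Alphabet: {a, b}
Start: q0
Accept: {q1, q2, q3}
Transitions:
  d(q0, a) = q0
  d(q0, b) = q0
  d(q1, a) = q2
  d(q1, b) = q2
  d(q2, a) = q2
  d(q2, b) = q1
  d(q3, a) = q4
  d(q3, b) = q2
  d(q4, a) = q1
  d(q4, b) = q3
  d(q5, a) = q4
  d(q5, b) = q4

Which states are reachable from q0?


BFS from q0:
  layer 0: {q0}

{q0}


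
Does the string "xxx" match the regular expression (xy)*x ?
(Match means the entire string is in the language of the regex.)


|string| = 3; first = 'x'; last = 'x'

No, "xxx" does not match (xy)*x


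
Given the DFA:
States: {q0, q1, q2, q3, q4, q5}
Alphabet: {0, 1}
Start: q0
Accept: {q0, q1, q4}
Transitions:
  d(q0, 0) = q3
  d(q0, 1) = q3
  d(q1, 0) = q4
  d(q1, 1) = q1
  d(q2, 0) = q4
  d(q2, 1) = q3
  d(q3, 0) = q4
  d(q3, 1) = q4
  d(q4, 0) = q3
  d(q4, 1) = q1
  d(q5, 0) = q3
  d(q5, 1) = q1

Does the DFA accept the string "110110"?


Trace: q0 -> q3 -> q4 -> q3 -> q4 -> q1 -> q4
Final state: q4
Accept states: {q0, q1, q4}

Yes, accepted (final state q4 is an accept state)


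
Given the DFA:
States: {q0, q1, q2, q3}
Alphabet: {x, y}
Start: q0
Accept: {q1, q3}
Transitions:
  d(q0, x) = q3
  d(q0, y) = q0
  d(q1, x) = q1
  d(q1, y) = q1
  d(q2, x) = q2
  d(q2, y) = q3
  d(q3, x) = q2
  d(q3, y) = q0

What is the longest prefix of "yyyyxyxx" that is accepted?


Run the DFA, marking each prefix where the state is accepting:
  "" -> q0 [reject]
  "y" -> q0 [reject]
  "yy" -> q0 [reject]
  "yyy" -> q0 [reject]
  "yyyy" -> q0 [reject]
  "yyyyx" -> q3 [accept]
  "yyyyxy" -> q0 [reject]
  "yyyyxyx" -> q3 [accept]
  "yyyyxyxx" -> q2 [reject]

"yyyyxyx"


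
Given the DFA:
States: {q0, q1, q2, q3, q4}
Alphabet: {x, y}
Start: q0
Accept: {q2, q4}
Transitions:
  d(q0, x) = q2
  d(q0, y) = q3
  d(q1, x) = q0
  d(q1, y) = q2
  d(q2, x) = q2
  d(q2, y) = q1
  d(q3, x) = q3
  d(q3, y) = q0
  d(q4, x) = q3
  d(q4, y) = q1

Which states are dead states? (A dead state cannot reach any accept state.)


Forward reachability from each state:
  q0 -> reaches accept state q2 (live)
  q1 -> reaches accept state q2 (live)
  q2 -> reaches accept state q2 (live)
  q3 -> reaches accept state q2 (live)
  q4 -> reaches accept state q2 (live)

None (all states can reach an accept state)


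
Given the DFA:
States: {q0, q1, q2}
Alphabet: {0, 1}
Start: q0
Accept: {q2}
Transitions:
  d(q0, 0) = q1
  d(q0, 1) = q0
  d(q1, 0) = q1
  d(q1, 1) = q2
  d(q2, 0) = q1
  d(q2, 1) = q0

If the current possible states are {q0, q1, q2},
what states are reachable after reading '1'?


Apply transition on '1' from each current state:
  d(q0, 1) = q0
  d(q1, 1) = q2
  d(q2, 1) = q0

{q0, q2}


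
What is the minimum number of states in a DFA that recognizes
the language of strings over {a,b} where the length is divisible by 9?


States track (length) mod 9.
Need 9 states: one per remainder 0..8; accept = remainder 0.

9


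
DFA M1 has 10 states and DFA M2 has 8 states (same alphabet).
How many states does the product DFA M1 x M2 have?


Product construction pairs every M1 state with every M2 state.
10 * 8 = 80

80


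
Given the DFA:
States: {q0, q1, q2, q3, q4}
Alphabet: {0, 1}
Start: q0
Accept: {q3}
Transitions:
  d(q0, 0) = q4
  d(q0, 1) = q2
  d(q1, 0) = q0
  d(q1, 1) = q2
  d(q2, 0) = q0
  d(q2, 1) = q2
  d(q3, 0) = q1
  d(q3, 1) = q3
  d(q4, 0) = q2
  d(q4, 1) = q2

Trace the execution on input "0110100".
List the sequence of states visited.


Input: 0110100
d(q0, 0) = q4
d(q4, 1) = q2
d(q2, 1) = q2
d(q2, 0) = q0
d(q0, 1) = q2
d(q2, 0) = q0
d(q0, 0) = q4


q0 -> q4 -> q2 -> q2 -> q0 -> q2 -> q0 -> q4


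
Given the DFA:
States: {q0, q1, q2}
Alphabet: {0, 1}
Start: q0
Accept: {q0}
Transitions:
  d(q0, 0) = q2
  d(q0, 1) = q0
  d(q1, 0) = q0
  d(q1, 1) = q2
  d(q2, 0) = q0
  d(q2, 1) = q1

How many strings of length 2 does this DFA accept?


Enumerating all length-2 strings:
  "00" -> q0 [accept]
  "01" -> q1 [reject]
  "10" -> q2 [reject]
  "11" -> q0 [accept]

2 out of 4


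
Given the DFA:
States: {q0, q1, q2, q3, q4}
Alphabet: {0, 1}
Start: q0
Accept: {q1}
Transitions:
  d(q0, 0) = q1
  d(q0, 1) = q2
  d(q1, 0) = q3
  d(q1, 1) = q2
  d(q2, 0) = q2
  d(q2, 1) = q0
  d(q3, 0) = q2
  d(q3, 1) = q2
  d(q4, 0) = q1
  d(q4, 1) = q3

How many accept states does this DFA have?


Accept states listed: {q1}
Counting: q1(1)

1


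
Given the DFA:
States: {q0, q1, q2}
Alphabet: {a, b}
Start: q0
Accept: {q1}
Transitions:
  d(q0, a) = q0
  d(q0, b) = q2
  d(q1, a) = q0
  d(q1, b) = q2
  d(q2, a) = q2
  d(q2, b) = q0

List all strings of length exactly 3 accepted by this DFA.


All strings of length 3: 8 total
Accepted: 0

None


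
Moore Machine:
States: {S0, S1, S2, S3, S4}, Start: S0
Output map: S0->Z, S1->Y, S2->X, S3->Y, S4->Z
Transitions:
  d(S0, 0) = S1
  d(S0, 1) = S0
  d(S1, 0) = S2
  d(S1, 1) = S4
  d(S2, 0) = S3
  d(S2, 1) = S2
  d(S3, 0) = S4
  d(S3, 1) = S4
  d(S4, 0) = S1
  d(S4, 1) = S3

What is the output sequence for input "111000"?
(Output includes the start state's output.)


Start: S0 (output Z)
  --1--> S0 (output Z)
  --1--> S0 (output Z)
  --1--> S0 (output Z)
  --0--> S1 (output Y)
  --0--> S2 (output X)
  --0--> S3 (output Y)

"ZZZZYXY"


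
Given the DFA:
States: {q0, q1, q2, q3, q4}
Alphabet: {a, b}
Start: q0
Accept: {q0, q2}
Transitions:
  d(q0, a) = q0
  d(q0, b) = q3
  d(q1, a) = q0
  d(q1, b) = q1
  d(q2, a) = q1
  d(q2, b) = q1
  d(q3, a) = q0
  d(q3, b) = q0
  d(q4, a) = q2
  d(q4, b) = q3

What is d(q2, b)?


Looking up transition d(q2, b)

q1


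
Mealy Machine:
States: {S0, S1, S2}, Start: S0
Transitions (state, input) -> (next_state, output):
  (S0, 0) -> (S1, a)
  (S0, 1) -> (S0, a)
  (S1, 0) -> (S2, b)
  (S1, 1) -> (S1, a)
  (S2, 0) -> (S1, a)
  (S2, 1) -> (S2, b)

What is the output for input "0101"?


Step-by-step:
  (S0, 0) -> (S1, a)
  (S1, 1) -> (S1, a)
  (S1, 0) -> (S2, b)
  (S2, 1) -> (S2, b)

"aabb"


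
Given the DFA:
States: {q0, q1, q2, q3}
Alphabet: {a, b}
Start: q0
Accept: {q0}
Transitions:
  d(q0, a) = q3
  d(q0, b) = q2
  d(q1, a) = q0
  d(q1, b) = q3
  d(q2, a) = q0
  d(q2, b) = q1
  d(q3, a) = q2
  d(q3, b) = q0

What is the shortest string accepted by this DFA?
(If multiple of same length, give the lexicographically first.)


BFS by string length (lex-first path to each state shown):
  len 0: q0<-""
Found accept state at length 0.

"" (empty string)


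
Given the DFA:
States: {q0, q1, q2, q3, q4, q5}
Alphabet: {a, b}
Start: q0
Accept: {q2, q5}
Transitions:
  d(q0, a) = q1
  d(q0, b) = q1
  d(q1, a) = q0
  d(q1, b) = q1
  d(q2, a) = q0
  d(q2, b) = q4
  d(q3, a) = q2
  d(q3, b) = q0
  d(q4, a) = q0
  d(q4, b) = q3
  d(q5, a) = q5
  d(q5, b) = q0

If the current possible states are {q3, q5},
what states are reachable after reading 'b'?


Apply transition on 'b' from each current state:
  d(q3, b) = q0
  d(q5, b) = q0

{q0}


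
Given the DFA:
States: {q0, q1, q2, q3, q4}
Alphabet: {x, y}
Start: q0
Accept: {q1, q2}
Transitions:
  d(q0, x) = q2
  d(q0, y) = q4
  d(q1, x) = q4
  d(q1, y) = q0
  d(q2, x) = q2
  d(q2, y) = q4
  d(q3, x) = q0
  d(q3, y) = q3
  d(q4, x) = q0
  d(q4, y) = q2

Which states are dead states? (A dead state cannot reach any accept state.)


Forward reachability from each state:
  q0 -> reaches accept state q2 (live)
  q1 -> reaches accept state q1 (live)
  q2 -> reaches accept state q2 (live)
  q3 -> reaches accept state q2 (live)
  q4 -> reaches accept state q2 (live)

None (all states can reach an accept state)


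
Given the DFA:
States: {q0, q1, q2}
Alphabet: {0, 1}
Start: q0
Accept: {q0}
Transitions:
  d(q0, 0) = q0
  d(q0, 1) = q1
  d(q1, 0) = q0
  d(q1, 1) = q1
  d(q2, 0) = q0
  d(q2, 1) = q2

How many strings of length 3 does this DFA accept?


Enumerating all length-3 strings:
  "000" -> q0 [accept]
  "001" -> q1 [reject]
  "010" -> q0 [accept]
  "011" -> q1 [reject]
  "100" -> q0 [accept]
  "101" -> q1 [reject]
  "110" -> q0 [accept]
  "111" -> q1 [reject]

4 out of 8


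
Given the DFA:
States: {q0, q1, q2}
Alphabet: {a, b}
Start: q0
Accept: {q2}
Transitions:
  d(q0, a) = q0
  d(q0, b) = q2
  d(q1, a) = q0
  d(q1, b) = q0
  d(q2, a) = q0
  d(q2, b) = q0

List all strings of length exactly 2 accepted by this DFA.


All strings of length 2: 4 total
Accepted: 1

"ab"


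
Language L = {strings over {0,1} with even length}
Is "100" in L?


length = 3; 3 mod 2 = 1

No, "100" is not in L


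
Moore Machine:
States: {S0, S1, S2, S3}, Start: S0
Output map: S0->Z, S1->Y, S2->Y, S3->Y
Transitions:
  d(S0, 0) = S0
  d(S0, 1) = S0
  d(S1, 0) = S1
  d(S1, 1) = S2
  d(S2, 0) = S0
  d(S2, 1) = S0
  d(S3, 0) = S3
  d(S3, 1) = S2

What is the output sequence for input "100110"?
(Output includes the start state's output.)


Start: S0 (output Z)
  --1--> S0 (output Z)
  --0--> S0 (output Z)
  --0--> S0 (output Z)
  --1--> S0 (output Z)
  --1--> S0 (output Z)
  --0--> S0 (output Z)

"ZZZZZZZ"


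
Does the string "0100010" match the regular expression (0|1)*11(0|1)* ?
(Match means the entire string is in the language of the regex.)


|string| = 7; first = '0'; last = '0'

No, "0100010" does not match (0|1)*11(0|1)*


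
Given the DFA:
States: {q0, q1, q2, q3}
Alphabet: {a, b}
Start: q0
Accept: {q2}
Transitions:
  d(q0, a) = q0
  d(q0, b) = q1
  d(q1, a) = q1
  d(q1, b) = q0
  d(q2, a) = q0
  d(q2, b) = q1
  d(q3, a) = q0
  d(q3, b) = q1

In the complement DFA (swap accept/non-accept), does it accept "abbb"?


Trace: q0 -> q0 -> q1 -> q0 -> q1
Final: q1
Original accept: {q2}
Complement: q1 is not in original accept

Yes, complement accepts (original rejects)


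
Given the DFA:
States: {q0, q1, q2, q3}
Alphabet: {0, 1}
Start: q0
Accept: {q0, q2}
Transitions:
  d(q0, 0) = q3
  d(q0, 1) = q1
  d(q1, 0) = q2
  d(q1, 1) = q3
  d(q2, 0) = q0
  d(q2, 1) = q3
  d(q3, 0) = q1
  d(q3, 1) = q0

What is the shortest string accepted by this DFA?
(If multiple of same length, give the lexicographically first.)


BFS by string length (lex-first path to each state shown):
  len 0: q0<-""
Found accept state at length 0.

"" (empty string)


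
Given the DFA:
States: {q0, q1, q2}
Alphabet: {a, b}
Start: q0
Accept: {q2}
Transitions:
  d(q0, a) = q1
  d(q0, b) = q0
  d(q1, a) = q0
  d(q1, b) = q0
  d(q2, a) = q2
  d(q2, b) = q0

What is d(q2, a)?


Looking up transition d(q2, a)

q2


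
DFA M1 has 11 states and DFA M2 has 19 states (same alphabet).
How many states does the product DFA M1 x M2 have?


Product construction pairs every M1 state with every M2 state.
11 * 19 = 209

209


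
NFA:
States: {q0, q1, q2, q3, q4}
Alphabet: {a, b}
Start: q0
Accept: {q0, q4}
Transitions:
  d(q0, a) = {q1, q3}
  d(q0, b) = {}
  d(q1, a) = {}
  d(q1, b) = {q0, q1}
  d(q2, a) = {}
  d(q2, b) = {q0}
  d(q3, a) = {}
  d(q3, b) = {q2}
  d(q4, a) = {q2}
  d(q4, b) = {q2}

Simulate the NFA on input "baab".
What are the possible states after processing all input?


Start: {q0}
  --b--> {}
  --a--> {}
  --a--> {}
  --b--> {}

{} (empty set, no valid transitions)


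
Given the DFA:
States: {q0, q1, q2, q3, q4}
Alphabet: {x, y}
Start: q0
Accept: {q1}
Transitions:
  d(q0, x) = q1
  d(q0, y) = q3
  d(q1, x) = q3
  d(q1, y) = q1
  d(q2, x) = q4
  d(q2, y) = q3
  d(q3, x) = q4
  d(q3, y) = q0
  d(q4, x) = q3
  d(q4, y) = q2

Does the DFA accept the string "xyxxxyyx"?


Trace: q0 -> q1 -> q1 -> q3 -> q4 -> q3 -> q0 -> q3 -> q4
Final state: q4
Accept states: {q1}

No, rejected (final state q4 is not an accept state)


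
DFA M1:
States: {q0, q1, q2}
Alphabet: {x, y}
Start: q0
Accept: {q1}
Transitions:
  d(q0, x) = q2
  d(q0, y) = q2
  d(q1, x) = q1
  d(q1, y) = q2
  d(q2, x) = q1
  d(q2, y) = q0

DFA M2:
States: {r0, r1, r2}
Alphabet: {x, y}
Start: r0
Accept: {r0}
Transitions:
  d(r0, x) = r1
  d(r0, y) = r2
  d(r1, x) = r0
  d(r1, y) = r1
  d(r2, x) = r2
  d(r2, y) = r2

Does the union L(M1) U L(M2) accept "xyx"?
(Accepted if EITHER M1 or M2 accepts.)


M1: final=q2 accepted=False
M2: final=r0 accepted=True

Yes, union accepts


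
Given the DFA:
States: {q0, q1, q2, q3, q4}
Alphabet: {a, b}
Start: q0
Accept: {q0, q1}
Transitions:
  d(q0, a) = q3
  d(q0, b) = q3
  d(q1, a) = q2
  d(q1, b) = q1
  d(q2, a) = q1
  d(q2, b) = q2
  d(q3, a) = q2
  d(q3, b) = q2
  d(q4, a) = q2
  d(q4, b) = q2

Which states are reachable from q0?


BFS from q0:
  layer 0: {q0}
  layer 1: {q3}
  layer 2: {q2}
  layer 3: {q1}

{q0, q1, q2, q3}


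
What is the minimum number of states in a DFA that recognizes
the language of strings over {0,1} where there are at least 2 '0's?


States: count = 0, 1, ..., 1, and a final '>= 2' state.
Total: 2 + 1 = 3. Accept = '>= 2' state.

3


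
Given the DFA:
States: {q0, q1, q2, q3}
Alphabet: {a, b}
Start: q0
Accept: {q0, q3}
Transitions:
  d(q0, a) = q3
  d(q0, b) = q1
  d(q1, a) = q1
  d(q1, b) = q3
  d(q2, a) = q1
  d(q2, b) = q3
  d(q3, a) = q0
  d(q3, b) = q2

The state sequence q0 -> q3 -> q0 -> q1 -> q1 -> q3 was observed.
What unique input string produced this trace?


Trace back each transition to find the symbol:
  q0 --[a]--> q3
  q3 --[a]--> q0
  q0 --[b]--> q1
  q1 --[a]--> q1
  q1 --[b]--> q3

"aabab"


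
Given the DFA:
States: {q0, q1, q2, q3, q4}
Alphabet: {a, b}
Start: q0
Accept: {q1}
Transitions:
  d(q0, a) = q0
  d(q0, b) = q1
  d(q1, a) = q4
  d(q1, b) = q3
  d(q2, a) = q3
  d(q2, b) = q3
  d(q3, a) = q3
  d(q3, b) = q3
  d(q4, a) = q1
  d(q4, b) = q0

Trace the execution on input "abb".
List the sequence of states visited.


Input: abb
d(q0, a) = q0
d(q0, b) = q1
d(q1, b) = q3


q0 -> q0 -> q1 -> q3


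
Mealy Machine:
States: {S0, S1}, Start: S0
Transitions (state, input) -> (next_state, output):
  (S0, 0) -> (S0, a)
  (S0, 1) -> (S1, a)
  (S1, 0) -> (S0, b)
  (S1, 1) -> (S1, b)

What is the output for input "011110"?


Step-by-step:
  (S0, 0) -> (S0, a)
  (S0, 1) -> (S1, a)
  (S1, 1) -> (S1, b)
  (S1, 1) -> (S1, b)
  (S1, 1) -> (S1, b)
  (S1, 0) -> (S0, b)

"aabbbb"


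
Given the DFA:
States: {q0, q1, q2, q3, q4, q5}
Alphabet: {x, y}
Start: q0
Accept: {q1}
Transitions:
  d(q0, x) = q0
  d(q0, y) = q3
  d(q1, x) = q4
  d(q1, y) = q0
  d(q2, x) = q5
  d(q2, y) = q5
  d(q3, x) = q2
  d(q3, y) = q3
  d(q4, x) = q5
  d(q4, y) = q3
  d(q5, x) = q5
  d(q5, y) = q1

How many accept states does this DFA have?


Accept states listed: {q1}
Counting: q1(1)

1


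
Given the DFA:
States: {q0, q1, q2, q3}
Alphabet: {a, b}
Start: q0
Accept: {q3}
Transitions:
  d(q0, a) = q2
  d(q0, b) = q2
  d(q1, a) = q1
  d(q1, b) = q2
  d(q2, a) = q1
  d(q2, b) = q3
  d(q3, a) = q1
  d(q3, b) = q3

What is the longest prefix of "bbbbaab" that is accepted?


Run the DFA, marking each prefix where the state is accepting:
  "" -> q0 [reject]
  "b" -> q2 [reject]
  "bb" -> q3 [accept]
  "bbb" -> q3 [accept]
  "bbbb" -> q3 [accept]
  "bbbba" -> q1 [reject]
  "bbbbaa" -> q1 [reject]
  "bbbbaab" -> q2 [reject]

"bbbb"


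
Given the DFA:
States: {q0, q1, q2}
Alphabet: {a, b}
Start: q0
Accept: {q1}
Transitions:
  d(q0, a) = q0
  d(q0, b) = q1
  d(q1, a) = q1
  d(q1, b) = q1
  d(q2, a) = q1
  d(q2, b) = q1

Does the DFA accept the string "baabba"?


Trace: q0 -> q1 -> q1 -> q1 -> q1 -> q1 -> q1
Final state: q1
Accept states: {q1}

Yes, accepted (final state q1 is an accept state)


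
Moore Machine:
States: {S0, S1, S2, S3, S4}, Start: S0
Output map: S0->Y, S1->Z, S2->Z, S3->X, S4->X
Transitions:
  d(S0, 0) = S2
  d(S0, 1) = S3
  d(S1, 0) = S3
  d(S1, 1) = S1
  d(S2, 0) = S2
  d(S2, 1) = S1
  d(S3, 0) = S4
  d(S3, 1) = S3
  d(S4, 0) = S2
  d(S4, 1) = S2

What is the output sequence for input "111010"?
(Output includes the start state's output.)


Start: S0 (output Y)
  --1--> S3 (output X)
  --1--> S3 (output X)
  --1--> S3 (output X)
  --0--> S4 (output X)
  --1--> S2 (output Z)
  --0--> S2 (output Z)

"YXXXXZZ"


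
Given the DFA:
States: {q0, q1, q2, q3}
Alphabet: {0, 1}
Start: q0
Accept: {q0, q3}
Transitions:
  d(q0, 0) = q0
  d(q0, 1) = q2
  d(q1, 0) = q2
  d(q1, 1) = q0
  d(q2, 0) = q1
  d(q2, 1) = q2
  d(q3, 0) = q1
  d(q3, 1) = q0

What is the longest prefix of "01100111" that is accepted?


Run the DFA, marking each prefix where the state is accepting:
  "" -> q0 [accept]
  "0" -> q0 [accept]
  "01" -> q2 [reject]
  "011" -> q2 [reject]
  "0110" -> q1 [reject]
  "01100" -> q2 [reject]
  "011001" -> q2 [reject]
  "0110011" -> q2 [reject]
  "01100111" -> q2 [reject]

"0"


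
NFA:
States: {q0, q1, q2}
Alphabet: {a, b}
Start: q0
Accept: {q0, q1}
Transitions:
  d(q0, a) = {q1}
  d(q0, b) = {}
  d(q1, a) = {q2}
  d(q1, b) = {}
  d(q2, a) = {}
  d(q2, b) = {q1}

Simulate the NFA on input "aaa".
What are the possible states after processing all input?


Start: {q0}
  --a--> {q1}
  --a--> {q2}
  --a--> {}

{} (empty set, no valid transitions)


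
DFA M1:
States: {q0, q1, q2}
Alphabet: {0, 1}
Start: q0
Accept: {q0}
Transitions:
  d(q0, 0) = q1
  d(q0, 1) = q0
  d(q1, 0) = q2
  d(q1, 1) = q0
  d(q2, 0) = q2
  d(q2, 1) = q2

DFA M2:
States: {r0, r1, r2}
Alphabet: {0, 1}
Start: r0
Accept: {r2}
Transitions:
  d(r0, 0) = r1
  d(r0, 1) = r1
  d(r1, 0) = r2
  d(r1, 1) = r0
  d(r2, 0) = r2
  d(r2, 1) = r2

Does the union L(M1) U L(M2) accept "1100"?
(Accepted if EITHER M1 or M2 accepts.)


M1: final=q2 accepted=False
M2: final=r2 accepted=True

Yes, union accepts


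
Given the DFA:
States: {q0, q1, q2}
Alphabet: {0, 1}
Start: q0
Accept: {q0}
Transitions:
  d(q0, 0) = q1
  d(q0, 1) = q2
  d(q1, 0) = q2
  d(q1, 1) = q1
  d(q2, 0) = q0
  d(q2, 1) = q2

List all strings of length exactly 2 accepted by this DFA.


All strings of length 2: 4 total
Accepted: 1

"10"


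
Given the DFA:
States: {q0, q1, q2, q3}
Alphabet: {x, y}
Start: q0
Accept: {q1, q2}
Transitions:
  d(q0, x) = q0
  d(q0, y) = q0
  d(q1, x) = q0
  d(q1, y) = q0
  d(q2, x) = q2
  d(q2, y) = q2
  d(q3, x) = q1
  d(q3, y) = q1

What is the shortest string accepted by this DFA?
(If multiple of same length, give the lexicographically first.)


BFS by string length (lex-first path to each state shown):
  len 0: q0<-""
  len 1: q0<-"x"
  len 2: q0<-"xx"
  len 3: q0<-"xxx"
  len 4: q0<-"xxxx"
  len 5: q0<-"xxxxx"
  len 6: q0<-"xxxxxx"
  len 7: q0<-"xxxxxxx"
  len 8: q0<-"xxxxxxxx"

No string accepted (empty language)


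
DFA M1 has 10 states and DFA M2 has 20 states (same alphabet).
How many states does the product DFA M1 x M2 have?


Product construction pairs every M1 state with every M2 state.
10 * 20 = 200

200


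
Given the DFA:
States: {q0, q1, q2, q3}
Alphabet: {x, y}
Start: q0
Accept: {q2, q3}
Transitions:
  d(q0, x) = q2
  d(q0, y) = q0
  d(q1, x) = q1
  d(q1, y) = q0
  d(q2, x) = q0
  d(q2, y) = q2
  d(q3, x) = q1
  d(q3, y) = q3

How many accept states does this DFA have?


Accept states listed: {q2, q3}
Counting: q2(1) q3(2)

2


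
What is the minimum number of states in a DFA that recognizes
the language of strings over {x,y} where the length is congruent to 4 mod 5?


States track (length) mod 5.
Need 5 states: one per remainder 0..4; accept = remainder 4.

5


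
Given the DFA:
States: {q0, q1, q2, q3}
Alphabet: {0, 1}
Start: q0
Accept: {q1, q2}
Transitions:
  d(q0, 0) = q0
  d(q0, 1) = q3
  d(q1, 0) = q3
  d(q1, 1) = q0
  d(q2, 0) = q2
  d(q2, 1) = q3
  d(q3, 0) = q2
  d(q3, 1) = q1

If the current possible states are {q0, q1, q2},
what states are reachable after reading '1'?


Apply transition on '1' from each current state:
  d(q0, 1) = q3
  d(q1, 1) = q0
  d(q2, 1) = q3

{q0, q3}


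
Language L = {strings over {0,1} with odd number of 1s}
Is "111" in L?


count('1') = 3; 3 mod 2 = 1

Yes, "111" is in L


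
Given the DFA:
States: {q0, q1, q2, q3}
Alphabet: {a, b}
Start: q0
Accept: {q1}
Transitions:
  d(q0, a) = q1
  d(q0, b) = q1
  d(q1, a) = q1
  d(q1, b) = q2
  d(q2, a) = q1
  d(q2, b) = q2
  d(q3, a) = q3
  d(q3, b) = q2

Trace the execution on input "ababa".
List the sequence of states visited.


Input: ababa
d(q0, a) = q1
d(q1, b) = q2
d(q2, a) = q1
d(q1, b) = q2
d(q2, a) = q1


q0 -> q1 -> q2 -> q1 -> q2 -> q1


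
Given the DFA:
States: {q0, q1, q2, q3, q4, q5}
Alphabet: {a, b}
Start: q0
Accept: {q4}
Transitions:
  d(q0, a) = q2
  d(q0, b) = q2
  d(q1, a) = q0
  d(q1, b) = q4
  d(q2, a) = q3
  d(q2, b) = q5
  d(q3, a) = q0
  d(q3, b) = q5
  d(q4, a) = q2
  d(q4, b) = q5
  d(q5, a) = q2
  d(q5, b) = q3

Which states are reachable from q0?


BFS from q0:
  layer 0: {q0}
  layer 1: {q2}
  layer 2: {q3, q5}

{q0, q2, q3, q5}


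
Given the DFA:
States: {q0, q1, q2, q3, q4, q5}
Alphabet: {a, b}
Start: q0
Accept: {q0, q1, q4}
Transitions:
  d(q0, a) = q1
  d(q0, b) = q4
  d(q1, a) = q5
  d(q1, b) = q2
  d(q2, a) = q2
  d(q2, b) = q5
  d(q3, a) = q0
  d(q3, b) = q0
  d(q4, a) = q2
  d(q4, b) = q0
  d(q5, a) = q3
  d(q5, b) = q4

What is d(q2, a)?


Looking up transition d(q2, a)

q2


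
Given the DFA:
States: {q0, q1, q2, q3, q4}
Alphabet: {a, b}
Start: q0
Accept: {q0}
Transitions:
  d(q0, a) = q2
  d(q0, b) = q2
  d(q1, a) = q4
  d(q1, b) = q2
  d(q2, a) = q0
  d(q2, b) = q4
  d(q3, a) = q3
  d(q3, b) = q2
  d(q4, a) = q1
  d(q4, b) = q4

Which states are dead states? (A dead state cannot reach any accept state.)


Forward reachability from each state:
  q0 -> reaches accept state q0 (live)
  q1 -> reaches accept state q0 (live)
  q2 -> reaches accept state q0 (live)
  q3 -> reaches accept state q0 (live)
  q4 -> reaches accept state q0 (live)

None (all states can reach an accept state)
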